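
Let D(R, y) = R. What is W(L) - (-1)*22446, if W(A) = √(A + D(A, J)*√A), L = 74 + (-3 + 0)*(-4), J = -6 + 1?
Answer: 22446 + √(86 + 86*√86) ≈ 22476.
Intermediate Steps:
J = -5
L = 86 (L = 74 - 3*(-4) = 74 + 12 = 86)
W(A) = √(A + A^(3/2)) (W(A) = √(A + A*√A) = √(A + A^(3/2)))
W(L) - (-1)*22446 = √(86 + 86^(3/2)) - (-1)*22446 = √(86 + 86*√86) - 1*(-22446) = √(86 + 86*√86) + 22446 = 22446 + √(86 + 86*√86)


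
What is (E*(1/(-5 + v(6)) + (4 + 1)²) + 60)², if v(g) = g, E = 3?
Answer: 19044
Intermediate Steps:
(E*(1/(-5 + v(6)) + (4 + 1)²) + 60)² = (3*(1/(-5 + 6) + (4 + 1)²) + 60)² = (3*(1/1 + 5²) + 60)² = (3*(1 + 25) + 60)² = (3*26 + 60)² = (78 + 60)² = 138² = 19044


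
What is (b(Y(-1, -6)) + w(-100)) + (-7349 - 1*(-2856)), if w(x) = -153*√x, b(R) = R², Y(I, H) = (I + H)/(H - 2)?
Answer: -287503/64 - 1530*I ≈ -4492.2 - 1530.0*I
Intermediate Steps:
Y(I, H) = (H + I)/(-2 + H)
(b(Y(-1, -6)) + w(-100)) + (-7349 - 1*(-2856)) = (((-6 - 1)/(-2 - 6))² - 1530*I) + (-7349 - 1*(-2856)) = ((-7/(-8))² - 1530*I) + (-7349 + 2856) = ((-⅛*(-7))² - 1530*I) - 4493 = ((7/8)² - 1530*I) - 4493 = (49/64 - 1530*I) - 4493 = -287503/64 - 1530*I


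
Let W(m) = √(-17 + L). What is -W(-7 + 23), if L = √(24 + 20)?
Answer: -I*√(17 - 2*√11) ≈ -3.2197*I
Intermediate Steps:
L = 2*√11 (L = √44 = 2*√11 ≈ 6.6332)
W(m) = √(-17 + 2*√11)
-W(-7 + 23) = -√(-17 + 2*√11)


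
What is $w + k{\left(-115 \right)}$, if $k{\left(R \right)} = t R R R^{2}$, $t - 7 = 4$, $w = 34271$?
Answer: $1923941146$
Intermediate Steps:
$t = 11$ ($t = 7 + 4 = 11$)
$k{\left(R \right)} = 11 R^{4}$ ($k{\left(R \right)} = 11 R R R^{2} = 11 R^{2} R^{2} = 11 R^{4}$)
$w + k{\left(-115 \right)} = 34271 + 11 \left(-115\right)^{4} = 34271 + 11 \cdot 174900625 = 34271 + 1923906875 = 1923941146$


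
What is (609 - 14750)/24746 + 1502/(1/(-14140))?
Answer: -525562491021/24746 ≈ -2.1238e+7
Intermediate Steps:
(609 - 14750)/24746 + 1502/(1/(-14140)) = -14141*1/24746 + 1502/(-1/14140) = -14141/24746 + 1502*(-14140) = -14141/24746 - 21238280 = -525562491021/24746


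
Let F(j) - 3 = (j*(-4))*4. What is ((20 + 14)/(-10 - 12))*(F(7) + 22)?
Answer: 1479/11 ≈ 134.45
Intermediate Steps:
F(j) = 3 - 16*j (F(j) = 3 + (j*(-4))*4 = 3 - 4*j*4 = 3 - 16*j)
((20 + 14)/(-10 - 12))*(F(7) + 22) = ((20 + 14)/(-10 - 12))*((3 - 16*7) + 22) = (34/(-22))*((3 - 112) + 22) = (34*(-1/22))*(-109 + 22) = -17/11*(-87) = 1479/11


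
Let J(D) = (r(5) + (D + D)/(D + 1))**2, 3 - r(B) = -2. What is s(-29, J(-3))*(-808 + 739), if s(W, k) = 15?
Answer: -1035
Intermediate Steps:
r(B) = 5 (r(B) = 3 - 1*(-2) = 3 + 2 = 5)
J(D) = (5 + 2*D/(1 + D))**2 (J(D) = (5 + (D + D)/(D + 1))**2 = (5 + (2*D)/(1 + D))**2 = (5 + 2*D/(1 + D))**2)
s(-29, J(-3))*(-808 + 739) = 15*(-808 + 739) = 15*(-69) = -1035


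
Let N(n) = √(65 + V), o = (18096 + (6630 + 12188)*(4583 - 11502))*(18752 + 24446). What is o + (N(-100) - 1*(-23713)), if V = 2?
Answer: -5623673116195 + √67 ≈ -5.6237e+12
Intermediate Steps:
o = -5623673139908 (o = (18096 + 18818*(-6919))*43198 = (18096 - 130201742)*43198 = -130183646*43198 = -5623673139908)
N(n) = √67 (N(n) = √(65 + 2) = √67)
o + (N(-100) - 1*(-23713)) = -5623673139908 + (√67 - 1*(-23713)) = -5623673139908 + (√67 + 23713) = -5623673139908 + (23713 + √67) = -5623673116195 + √67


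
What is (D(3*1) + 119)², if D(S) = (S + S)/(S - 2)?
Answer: 15625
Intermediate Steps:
D(S) = 2*S/(-2 + S) (D(S) = (2*S)/(-2 + S) = 2*S/(-2 + S))
(D(3*1) + 119)² = (2*(3*1)/(-2 + 3*1) + 119)² = (2*3/(-2 + 3) + 119)² = (2*3/1 + 119)² = (2*3*1 + 119)² = (6 + 119)² = 125² = 15625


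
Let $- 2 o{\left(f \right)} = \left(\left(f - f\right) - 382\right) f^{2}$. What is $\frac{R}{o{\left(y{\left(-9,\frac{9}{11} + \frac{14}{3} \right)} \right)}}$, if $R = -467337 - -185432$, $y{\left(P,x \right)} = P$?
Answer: $- \frac{281905}{15471} \approx -18.221$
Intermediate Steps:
$o{\left(f \right)} = 191 f^{2}$ ($o{\left(f \right)} = - \frac{\left(\left(f - f\right) - 382\right) f^{2}}{2} = - \frac{\left(0 - 382\right) f^{2}}{2} = - \frac{\left(-382\right) f^{2}}{2} = 191 f^{2}$)
$R = -281905$ ($R = -467337 + 185432 = -281905$)
$\frac{R}{o{\left(y{\left(-9,\frac{9}{11} + \frac{14}{3} \right)} \right)}} = - \frac{281905}{191 \left(-9\right)^{2}} = - \frac{281905}{191 \cdot 81} = - \frac{281905}{15471}$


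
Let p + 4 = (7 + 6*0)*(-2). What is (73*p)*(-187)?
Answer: 245718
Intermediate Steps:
p = -18 (p = -4 + (7 + 6*0)*(-2) = -4 + (7 + 0)*(-2) = -4 + 7*(-2) = -4 - 14 = -18)
(73*p)*(-187) = (73*(-18))*(-187) = -1314*(-187) = 245718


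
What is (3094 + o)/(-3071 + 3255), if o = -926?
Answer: 271/23 ≈ 11.783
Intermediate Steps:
(3094 + o)/(-3071 + 3255) = (3094 - 926)/(-3071 + 3255) = 2168/184 = 2168*(1/184) = 271/23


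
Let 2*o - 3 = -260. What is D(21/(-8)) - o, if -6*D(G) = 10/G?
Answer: 16271/126 ≈ 129.14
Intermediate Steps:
D(G) = -5/(3*G)
o = -257/2 (o = 3/2 + (1/2)*(-260) = 3/2 - 130 = -257/2 ≈ -128.50)
D(21/(-8)) - o = -5/(3*(21/(-8))) - 1*(-257/2) = -5/(3*(21*(-1/8))) + 257/2 = -5/(3*(-21/8)) + 257/2 = -5/3*(-8/21) + 257/2 = 40/63 + 257/2 = 16271/126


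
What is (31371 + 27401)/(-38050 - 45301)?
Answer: -58772/83351 ≈ -0.70511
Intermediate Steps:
(31371 + 27401)/(-38050 - 45301) = 58772/(-83351) = 58772*(-1/83351) = -58772/83351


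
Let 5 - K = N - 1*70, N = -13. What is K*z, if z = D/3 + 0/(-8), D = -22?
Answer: -1936/3 ≈ -645.33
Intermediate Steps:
z = -22/3 (z = -22/3 + 0/(-8) = -22*⅓ + 0*(-⅛) = -22/3 + 0 = -22/3 ≈ -7.3333)
K = 88 (K = 5 - (-13 - 1*70) = 5 - (-13 - 70) = 5 - 1*(-83) = 5 + 83 = 88)
K*z = 88*(-22/3) = -1936/3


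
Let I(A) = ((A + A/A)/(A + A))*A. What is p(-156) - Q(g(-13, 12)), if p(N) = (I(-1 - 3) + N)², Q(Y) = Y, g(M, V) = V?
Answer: 99177/4 ≈ 24794.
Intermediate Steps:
I(A) = ½ + A/2 (I(A) = ((A + 1)/((2*A)))*A = ((1 + A)*(1/(2*A)))*A = ((1 + A)/(2*A))*A = ½ + A/2)
p(N) = (-3/2 + N)² (p(N) = ((½ + (-1 - 3)/2) + N)² = ((½ + (½)*(-4)) + N)² = ((½ - 2) + N)² = (-3/2 + N)²)
p(-156) - Q(g(-13, 12)) = (-3 + 2*(-156))²/4 - 1*12 = (-3 - 312)²/4 - 12 = (¼)*(-315)² - 12 = (¼)*99225 - 12 = 99225/4 - 12 = 99177/4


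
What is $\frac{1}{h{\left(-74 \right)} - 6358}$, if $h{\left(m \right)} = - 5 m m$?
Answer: $- \frac{1}{33738} \approx -2.964 \cdot 10^{-5}$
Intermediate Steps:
$h{\left(m \right)} = - 5 m^{2}$
$\frac{1}{h{\left(-74 \right)} - 6358} = \frac{1}{- 5 \left(-74\right)^{2} - 6358} = \frac{1}{\left(-5\right) 5476 - 6358} = \frac{1}{-27380 - 6358} = \frac{1}{-33738} = - \frac{1}{33738}$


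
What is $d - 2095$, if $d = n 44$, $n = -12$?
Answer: $-2623$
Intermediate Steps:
$d = -528$ ($d = \left(-12\right) 44 = -528$)
$d - 2095 = -528 - 2095 = -2623$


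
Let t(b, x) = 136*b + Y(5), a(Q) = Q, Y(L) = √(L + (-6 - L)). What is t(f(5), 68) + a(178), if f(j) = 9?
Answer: 1402 + I*√6 ≈ 1402.0 + 2.4495*I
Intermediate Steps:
Y(L) = I*√6 (Y(L) = √(-6) = I*√6)
t(b, x) = 136*b + I*√6
t(f(5), 68) + a(178) = (136*9 + I*√6) + 178 = (1224 + I*√6) + 178 = 1402 + I*√6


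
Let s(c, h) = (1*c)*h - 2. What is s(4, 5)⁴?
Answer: 104976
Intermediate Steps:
s(c, h) = -2 + c*h (s(c, h) = c*h - 2 = -2 + c*h)
s(4, 5)⁴ = (-2 + 4*5)⁴ = (-2 + 20)⁴ = 18⁴ = 104976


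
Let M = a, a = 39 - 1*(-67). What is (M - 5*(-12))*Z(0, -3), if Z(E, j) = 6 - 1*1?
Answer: 830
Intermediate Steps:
a = 106 (a = 39 + 67 = 106)
M = 106
Z(E, j) = 5 (Z(E, j) = 6 - 1 = 5)
(M - 5*(-12))*Z(0, -3) = (106 - 5*(-12))*5 = (106 + 60)*5 = 166*5 = 830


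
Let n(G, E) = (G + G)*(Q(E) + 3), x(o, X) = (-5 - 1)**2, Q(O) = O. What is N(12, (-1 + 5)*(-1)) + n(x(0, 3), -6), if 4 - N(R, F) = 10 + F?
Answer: -218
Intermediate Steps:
x(o, X) = 36 (x(o, X) = (-6)**2 = 36)
n(G, E) = 2*G*(3 + E) (n(G, E) = (G + G)*(E + 3) = (2*G)*(3 + E) = 2*G*(3 + E))
N(R, F) = -6 - F (N(R, F) = 4 - (10 + F) = 4 + (-10 - F) = -6 - F)
N(12, (-1 + 5)*(-1)) + n(x(0, 3), -6) = (-6 - (-1 + 5)*(-1)) + 2*36*(3 - 6) = (-6 - 4*(-1)) + 2*36*(-3) = (-6 - 1*(-4)) - 216 = (-6 + 4) - 216 = -2 - 216 = -218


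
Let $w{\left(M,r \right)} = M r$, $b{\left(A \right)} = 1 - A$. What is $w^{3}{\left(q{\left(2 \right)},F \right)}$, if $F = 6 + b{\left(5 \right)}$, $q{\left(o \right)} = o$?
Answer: $64$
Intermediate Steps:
$F = 2$ ($F = 6 + \left(1 - 5\right) = 6 - 4 = 2$)
$w^{3}{\left(q{\left(2 \right)},F \right)} = \left(2 \cdot 2\right)^{3} = 4^{3} = 64$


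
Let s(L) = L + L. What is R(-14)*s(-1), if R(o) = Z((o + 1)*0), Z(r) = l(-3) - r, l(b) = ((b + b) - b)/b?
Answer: -2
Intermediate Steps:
l(b) = 1 (l(b) = (2*b - b)/b = b/b = 1)
s(L) = 2*L
Z(r) = 1 - r
R(o) = 1 (R(o) = 1 - (o + 1)*0 = 1 - (1 + o)*0 = 1 - 1*0 = 1 + 0 = 1)
R(-14)*s(-1) = 1*(2*(-1)) = 1*(-2) = -2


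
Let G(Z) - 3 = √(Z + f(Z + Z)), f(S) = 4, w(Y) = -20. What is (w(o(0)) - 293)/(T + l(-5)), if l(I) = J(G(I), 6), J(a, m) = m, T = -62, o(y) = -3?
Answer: 313/56 ≈ 5.5893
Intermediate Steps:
G(Z) = 3 + √(4 + Z) (G(Z) = 3 + √(Z + 4) = 3 + √(4 + Z))
l(I) = 6
(w(o(0)) - 293)/(T + l(-5)) = (-20 - 293)/(-62 + 6) = -313/(-56) = -313*(-1/56) = 313/56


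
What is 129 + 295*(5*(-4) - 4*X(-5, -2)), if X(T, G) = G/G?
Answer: -6951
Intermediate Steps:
X(T, G) = 1
129 + 295*(5*(-4) - 4*X(-5, -2)) = 129 + 295*(5*(-4) - 4*1) = 129 + 295*(-20 - 4) = 129 + 295*(-24) = 129 - 7080 = -6951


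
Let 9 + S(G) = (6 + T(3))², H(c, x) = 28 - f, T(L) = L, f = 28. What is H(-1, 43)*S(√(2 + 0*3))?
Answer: 0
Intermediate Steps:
H(c, x) = 0 (H(c, x) = 28 - 1*28 = 28 - 28 = 0)
S(G) = 72 (S(G) = -9 + (6 + 3)² = -9 + 9² = -9 + 81 = 72)
H(-1, 43)*S(√(2 + 0*3)) = 0*72 = 0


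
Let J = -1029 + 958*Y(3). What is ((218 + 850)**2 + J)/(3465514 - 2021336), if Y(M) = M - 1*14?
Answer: 1129057/1444178 ≈ 0.78180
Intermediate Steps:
Y(M) = -14 + M (Y(M) = M - 14 = -14 + M)
J = -11567 (J = -1029 + 958*(-14 + 3) = -1029 + 958*(-11) = -1029 - 10538 = -11567)
((218 + 850)**2 + J)/(3465514 - 2021336) = ((218 + 850)**2 - 11567)/(3465514 - 2021336) = (1068**2 - 11567)/1444178 = (1140624 - 11567)*(1/1444178) = 1129057*(1/1444178) = 1129057/1444178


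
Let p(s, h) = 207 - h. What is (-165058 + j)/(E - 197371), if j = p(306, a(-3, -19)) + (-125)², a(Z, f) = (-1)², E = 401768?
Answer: -149227/204397 ≈ -0.73008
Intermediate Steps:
a(Z, f) = 1
j = 15831 (j = (207 - 1*1) + (-125)² = (207 - 1) + 15625 = 206 + 15625 = 15831)
(-165058 + j)/(E - 197371) = (-165058 + 15831)/(401768 - 197371) = -149227/204397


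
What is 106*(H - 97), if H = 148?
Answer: 5406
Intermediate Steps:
106*(H - 97) = 106*(148 - 97) = 106*51 = 5406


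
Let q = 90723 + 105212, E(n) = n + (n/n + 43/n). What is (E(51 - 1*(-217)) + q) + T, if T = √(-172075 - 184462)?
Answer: 52582715/268 + I*√356537 ≈ 1.962e+5 + 597.11*I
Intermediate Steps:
E(n) = 1 + n + 43/n (E(n) = n + (1 + 43/n) = 1 + n + 43/n)
q = 195935
T = I*√356537 (T = √(-356537) = I*√356537 ≈ 597.11*I)
(E(51 - 1*(-217)) + q) + T = ((1 + (51 - 1*(-217)) + 43/(51 - 1*(-217))) + 195935) + I*√356537 = ((1 + (51 + 217) + 43/(51 + 217)) + 195935) + I*√356537 = ((1 + 268 + 43/268) + 195935) + I*√356537 = (72135/268 + 195935) + I*√356537 = 52582715/268 + I*√356537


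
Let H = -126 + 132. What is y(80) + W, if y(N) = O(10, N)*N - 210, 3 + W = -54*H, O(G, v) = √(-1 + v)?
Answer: -537 + 80*√79 ≈ 174.06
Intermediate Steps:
H = 6
W = -327 (W = -3 - 54*6 = -3 - 324 = -327)
y(N) = -210 + N*√(-1 + N) (y(N) = √(-1 + N)*N - 210 = N*√(-1 + N) - 210 = -210 + N*√(-1 + N))
y(80) + W = (-210 + 80*√(-1 + 80)) - 327 = (-210 + 80*√79) - 327 = -537 + 80*√79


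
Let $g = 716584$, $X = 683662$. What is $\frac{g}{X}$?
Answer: $\frac{358292}{341831} \approx 1.0482$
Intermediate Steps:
$\frac{g}{X} = \frac{716584}{683662} = 716584 \cdot \frac{1}{683662} = \frac{358292}{341831}$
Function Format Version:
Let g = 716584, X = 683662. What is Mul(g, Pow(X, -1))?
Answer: Rational(358292, 341831) ≈ 1.0482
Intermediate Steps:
Mul(g, Pow(X, -1)) = Mul(716584, Pow(683662, -1)) = Mul(716584, Rational(1, 683662)) = Rational(358292, 341831)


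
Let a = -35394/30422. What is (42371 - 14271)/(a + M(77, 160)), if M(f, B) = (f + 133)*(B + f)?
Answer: 427429100/757033773 ≈ 0.56461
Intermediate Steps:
M(f, B) = (133 + f)*(B + f)
a = -17697/15211 (a = -35394*1/30422 = -17697/15211 ≈ -1.1634)
(42371 - 14271)/(a + M(77, 160)) = (42371 - 14271)/(-17697/15211 + (77² + 133*160 + 133*77 + 160*77)) = 28100/(-17697/15211 + (5929 + 21280 + 10241 + 12320)) = 28100/(-17697/15211 + 49770) = 28100/(757033773/15211) = 28100*(15211/757033773) = 427429100/757033773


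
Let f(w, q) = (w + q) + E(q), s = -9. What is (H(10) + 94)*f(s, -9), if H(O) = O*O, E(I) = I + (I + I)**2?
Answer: 57618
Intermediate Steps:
E(I) = I + 4*I**2 (E(I) = I + (2*I)**2 = I + 4*I**2)
H(O) = O**2
f(w, q) = q + w + q*(1 + 4*q) (f(w, q) = (w + q) + q*(1 + 4*q) = (q + w) + q*(1 + 4*q) = q + w + q*(1 + 4*q))
(H(10) + 94)*f(s, -9) = (10**2 + 94)*(-9 - 9 - 9*(1 + 4*(-9))) = (100 + 94)*(-9 - 9 - 9*(1 - 36)) = 194*(-9 - 9 - 9*(-35)) = 194*(-9 - 9 + 315) = 194*297 = 57618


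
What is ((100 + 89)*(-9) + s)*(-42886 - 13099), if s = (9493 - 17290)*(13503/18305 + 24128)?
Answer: 5508577121060496/523 ≈ 1.0533e+13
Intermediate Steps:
s = -491964572253/2615 (s = -7797*(13503*(1/18305) + 24128) = -7797*(1929/2615 + 24128) = -7797*63096649/2615 = -491964572253/2615 ≈ -1.8813e+8)
((100 + 89)*(-9) + s)*(-42886 - 13099) = ((100 + 89)*(-9) - 491964572253/2615)*(-42886 - 13099) = (189*(-9) - 491964572253/2615)*(-55985) = (-1701 - 491964572253/2615)*(-55985) = -491969020368/2615*(-55985) = 5508577121060496/523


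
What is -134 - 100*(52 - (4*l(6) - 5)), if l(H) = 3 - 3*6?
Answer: -11834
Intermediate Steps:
l(H) = -15 (l(H) = 3 - 18 = -15)
-134 - 100*(52 - (4*l(6) - 5)) = -134 - 100*(52 - (4*(-15) - 5)) = -134 - 100*(52 - (-60 - 5)) = -134 - 100*(52 - 1*(-65)) = -134 - 100*(52 + 65) = -134 - 100*117 = -134 - 11700 = -11834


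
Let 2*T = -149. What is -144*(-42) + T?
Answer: 11947/2 ≈ 5973.5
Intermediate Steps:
T = -149/2 (T = (1/2)*(-149) = -149/2 ≈ -74.500)
-144*(-42) + T = -144*(-42) - 149/2 = 6048 - 149/2 = 11947/2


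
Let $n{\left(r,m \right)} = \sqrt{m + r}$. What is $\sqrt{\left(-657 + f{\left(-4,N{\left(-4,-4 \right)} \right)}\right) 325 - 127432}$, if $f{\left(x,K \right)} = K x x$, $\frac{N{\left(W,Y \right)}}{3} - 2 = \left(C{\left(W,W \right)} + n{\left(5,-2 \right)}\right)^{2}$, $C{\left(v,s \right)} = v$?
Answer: $i \sqrt{13357 + 124800 \sqrt{3}} \approx 479.08 i$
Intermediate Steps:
$N{\left(W,Y \right)} = 6 + 3 \left(W + \sqrt{3}\right)^{2}$ ($N{\left(W,Y \right)} = 6 + 3 \left(W + \sqrt{-2 + 5}\right)^{2} = 6 + 3 \left(W + \sqrt{3}\right)^{2}$)
$f{\left(x,K \right)} = K x^{2}$
$\sqrt{\left(-657 + f{\left(-4,N{\left(-4,-4 \right)} \right)}\right) 325 - 127432} = \sqrt{\left(-657 + \left(6 + 3 \left(-4 + \sqrt{3}\right)^{2}\right) \left(-4\right)^{2}\right) 325 - 127432} = \sqrt{\left(-657 + \left(6 + 3 \left(-4 + \sqrt{3}\right)^{2}\right) 16\right) 325 - 127432} = \sqrt{\left(-657 + \left(96 + 48 \left(-4 + \sqrt{3}\right)^{2}\right)\right) 325 - 127432} = \sqrt{\left(-561 + 48 \left(-4 + \sqrt{3}\right)^{2}\right) 325 - 127432} = \sqrt{\left(-182325 + 15600 \left(-4 + \sqrt{3}\right)^{2}\right) - 127432} = \sqrt{-309757 + 15600 \left(-4 + \sqrt{3}\right)^{2}}$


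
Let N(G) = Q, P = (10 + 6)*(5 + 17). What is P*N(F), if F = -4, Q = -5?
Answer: -1760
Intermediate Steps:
P = 352 (P = 16*22 = 352)
N(G) = -5
P*N(F) = 352*(-5) = -1760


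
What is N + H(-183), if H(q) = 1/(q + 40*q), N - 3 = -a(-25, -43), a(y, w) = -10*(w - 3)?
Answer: -3428872/7503 ≈ -457.00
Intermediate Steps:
a(y, w) = 30 - 10*w (a(y, w) = -10*(-3 + w) = 30 - 10*w)
N = -457 (N = 3 - (30 - 10*(-43)) = 3 - (30 + 430) = 3 - 1*460 = 3 - 460 = -457)
H(q) = 1/(41*q)
N + H(-183) = -457 + (1/41)/(-183) = -457 + (1/41)*(-1/183) = -457 - 1/7503 = -3428872/7503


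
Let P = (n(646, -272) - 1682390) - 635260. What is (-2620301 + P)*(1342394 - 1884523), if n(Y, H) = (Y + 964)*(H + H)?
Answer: 3151824701039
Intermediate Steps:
n(Y, H) = 2*H*(964 + Y) (n(Y, H) = (964 + Y)*(2*H) = 2*H*(964 + Y))
P = -3193490 (P = (2*(-272)*(964 + 646) - 1682390) - 635260 = (2*(-272)*1610 - 1682390) - 635260 = (-875840 - 1682390) - 635260 = -2558230 - 635260 = -3193490)
(-2620301 + P)*(1342394 - 1884523) = (-2620301 - 3193490)*(1342394 - 1884523) = -5813791*(-542129) = 3151824701039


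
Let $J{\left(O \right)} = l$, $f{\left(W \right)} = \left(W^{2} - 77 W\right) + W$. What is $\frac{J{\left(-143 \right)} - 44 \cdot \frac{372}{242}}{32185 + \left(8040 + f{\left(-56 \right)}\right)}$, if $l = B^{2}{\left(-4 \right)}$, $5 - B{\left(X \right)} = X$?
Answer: $\frac{147}{523787} \approx 0.00028065$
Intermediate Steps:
$f{\left(W \right)} = W^{2} - 76 W$
$B{\left(X \right)} = 5 - X$
$l = 81$ ($l = \left(5 - -4\right)^{2} = \left(5 + 4\right)^{2} = 9^{2} = 81$)
$J{\left(O \right)} = 81$
$\frac{J{\left(-143 \right)} - 44 \cdot \frac{372}{242}}{32185 + \left(8040 + f{\left(-56 \right)}\right)} = \frac{81 - 44 \cdot \frac{372}{242}}{32185 + \left(8040 - 56 \left(-76 - 56\right)\right)} = \frac{81 - 44 \cdot 372 \cdot \frac{1}{242}}{32185 + \left(8040 - -7392\right)} = \frac{81 - \frac{744}{11}}{32185 + \left(8040 + 7392\right)} = \frac{81 - \frac{744}{11}}{32185 + 15432} = \frac{147}{11 \cdot 47617} = \frac{147}{11} \cdot \frac{1}{47617} = \frac{147}{523787}$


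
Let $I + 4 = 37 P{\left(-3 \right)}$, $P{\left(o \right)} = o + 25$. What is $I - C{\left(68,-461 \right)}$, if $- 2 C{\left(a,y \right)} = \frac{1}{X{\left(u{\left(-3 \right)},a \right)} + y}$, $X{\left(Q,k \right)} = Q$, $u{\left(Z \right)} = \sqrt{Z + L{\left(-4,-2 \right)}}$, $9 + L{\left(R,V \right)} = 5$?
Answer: $\frac{344294899}{425056} - \frac{i \sqrt{7}}{425056} \approx 810.0 - 6.2245 \cdot 10^{-6} i$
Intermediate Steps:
$L{\left(R,V \right)} = -4$ ($L{\left(R,V \right)} = -9 + 5 = -4$)
$u{\left(Z \right)} = \sqrt{-4 + Z}$ ($u{\left(Z \right)} = \sqrt{Z - 4} = \sqrt{-4 + Z}$)
$P{\left(o \right)} = 25 + o$
$I = 810$ ($I = -4 + 37 \left(25 - 3\right) = -4 + 37 \cdot 22 = -4 + 814 = 810$)
$C{\left(a,y \right)} = - \frac{1}{2 \left(y + i \sqrt{7}\right)}$ ($C{\left(a,y \right)} = - \frac{1}{2 \left(\sqrt{-4 - 3} + y\right)} = - \frac{1}{2 \left(\sqrt{-7} + y\right)} = - \frac{1}{2 \left(i \sqrt{7} + y\right)} = - \frac{1}{2 \left(y + i \sqrt{7}\right)}$)
$I - C{\left(68,-461 \right)} = 810 - - \frac{1}{2 \left(-461\right) + 2 i \sqrt{7}} = 810 - - \frac{1}{-922 + 2 i \sqrt{7}} = 810 + \frac{1}{-922 + 2 i \sqrt{7}}$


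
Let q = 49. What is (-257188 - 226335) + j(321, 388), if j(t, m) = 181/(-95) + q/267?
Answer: -12264604567/25365 ≈ -4.8352e+5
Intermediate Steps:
j(t, m) = -43672/25365 (j(t, m) = 181/(-95) + 49/267 = 181*(-1/95) + 49*(1/267) = -181/95 + 49/267 = -43672/25365)
(-257188 - 226335) + j(321, 388) = (-257188 - 226335) - 43672/25365 = -483523 - 43672/25365 = -12264604567/25365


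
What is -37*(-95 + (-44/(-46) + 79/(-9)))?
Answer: 787508/207 ≈ 3804.4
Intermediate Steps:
-37*(-95 + (-44/(-46) + 79/(-9))) = -37*(-95 + (-44*(-1/46) + 79*(-⅑))) = -37*(-95 + (22/23 - 79/9)) = -37*(-95 - 1619/207) = -37*(-21284/207) = 787508/207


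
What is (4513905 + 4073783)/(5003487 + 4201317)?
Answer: 2146922/2301201 ≈ 0.93296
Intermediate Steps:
(4513905 + 4073783)/(5003487 + 4201317) = 8587688/9204804 = 8587688*(1/9204804) = 2146922/2301201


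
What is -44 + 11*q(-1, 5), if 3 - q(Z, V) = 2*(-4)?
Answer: 77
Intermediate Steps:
q(Z, V) = 11 (q(Z, V) = 3 - 2*(-4) = 3 - 1*(-8) = 3 + 8 = 11)
-44 + 11*q(-1, 5) = -44 + 11*11 = -44 + 121 = 77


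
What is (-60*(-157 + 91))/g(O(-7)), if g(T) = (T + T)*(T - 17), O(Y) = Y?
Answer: 165/14 ≈ 11.786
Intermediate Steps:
g(T) = 2*T*(-17 + T) (g(T) = (2*T)*(-17 + T) = 2*T*(-17 + T))
(-60*(-157 + 91))/g(O(-7)) = (-60*(-157 + 91))/((2*(-7)*(-17 - 7))) = (-60*(-66))/((2*(-7)*(-24))) = 3960/336 = 3960*(1/336) = 165/14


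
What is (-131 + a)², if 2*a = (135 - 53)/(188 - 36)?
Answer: 394856641/23104 ≈ 17090.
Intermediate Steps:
a = 41/152 (a = ((135 - 53)/(188 - 36))/2 = (82/152)/2 = (82*(1/152))/2 = (½)*(41/76) = 41/152 ≈ 0.26974)
(-131 + a)² = (-131 + 41/152)² = (-19871/152)² = 394856641/23104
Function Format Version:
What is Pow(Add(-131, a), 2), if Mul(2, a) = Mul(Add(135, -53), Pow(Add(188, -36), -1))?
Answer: Rational(394856641, 23104) ≈ 17090.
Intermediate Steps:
a = Rational(41, 152) (a = Mul(Rational(1, 2), Mul(Add(135, -53), Pow(Add(188, -36), -1))) = Mul(Rational(1, 2), Mul(82, Pow(152, -1))) = Mul(Rational(1, 2), Mul(82, Rational(1, 152))) = Mul(Rational(1, 2), Rational(41, 76)) = Rational(41, 152) ≈ 0.26974)
Pow(Add(-131, a), 2) = Pow(Add(-131, Rational(41, 152)), 2) = Pow(Rational(-19871, 152), 2) = Rational(394856641, 23104)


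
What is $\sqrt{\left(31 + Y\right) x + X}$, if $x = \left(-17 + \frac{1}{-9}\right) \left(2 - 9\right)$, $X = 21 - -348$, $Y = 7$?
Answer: $\frac{\sqrt{44285}}{3} \approx 70.147$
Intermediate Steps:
$X = 369$ ($X = 21 + 348 = 369$)
$x = \frac{1078}{9}$ ($x = \left(-17 - \frac{1}{9}\right) \left(-7\right) = \left(- \frac{154}{9}\right) \left(-7\right) = \frac{1078}{9} \approx 119.78$)
$\sqrt{\left(31 + Y\right) x + X} = \sqrt{\left(31 + 7\right) \frac{1078}{9} + 369} = \sqrt{38 \cdot \frac{1078}{9} + 369} = \sqrt{\frac{40964}{9} + 369} = \sqrt{\frac{44285}{9}} = \frac{\sqrt{44285}}{3}$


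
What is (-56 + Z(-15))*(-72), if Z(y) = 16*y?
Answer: 21312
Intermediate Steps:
(-56 + Z(-15))*(-72) = (-56 + 16*(-15))*(-72) = (-56 - 240)*(-72) = -296*(-72) = 21312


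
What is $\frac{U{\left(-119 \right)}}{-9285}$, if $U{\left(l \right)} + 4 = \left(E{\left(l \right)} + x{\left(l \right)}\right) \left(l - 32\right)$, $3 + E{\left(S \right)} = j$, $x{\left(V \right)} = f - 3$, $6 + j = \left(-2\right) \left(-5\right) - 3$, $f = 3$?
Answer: $- \frac{298}{9285} \approx -0.032095$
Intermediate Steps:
$j = 1$ ($j = -6 - -7 = -6 + \left(10 - 3\right) = -6 + 7 = 1$)
$x{\left(V \right)} = 0$ ($x{\left(V \right)} = 3 - 3 = 0$)
$E{\left(S \right)} = -2$ ($E{\left(S \right)} = -3 + 1 = -2$)
$U{\left(l \right)} = 60 - 2 l$ ($U{\left(l \right)} = -4 + \left(-2 + 0\right) \left(l - 32\right) = -4 - 2 \left(-32 + l\right) = -4 - \left(-64 + 2 l\right) = 60 - 2 l$)
$\frac{U{\left(-119 \right)}}{-9285} = \frac{60 - -238}{-9285} = \left(60 + 238\right) \left(- \frac{1}{9285}\right) = 298 \left(- \frac{1}{9285}\right) = - \frac{298}{9285}$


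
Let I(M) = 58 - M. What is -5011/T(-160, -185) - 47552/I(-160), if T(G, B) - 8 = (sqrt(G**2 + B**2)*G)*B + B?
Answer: -1246249282423798919/5713373644585139 - 741628000*sqrt(2393)/52416271968671 ≈ -218.13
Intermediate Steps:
T(G, B) = 8 + B + B*G*sqrt(B**2 + G**2) (T(G, B) = 8 + ((sqrt(G**2 + B**2)*G)*B + B) = 8 + ((sqrt(B**2 + G**2)*G)*B + B) = 8 + ((G*sqrt(B**2 + G**2))*B + B) = 8 + (B*G*sqrt(B**2 + G**2) + B) = 8 + (B + B*G*sqrt(B**2 + G**2)) = 8 + B + B*G*sqrt(B**2 + G**2))
-5011/T(-160, -185) - 47552/I(-160) = -5011/(8 - 185 - 185*(-160)*sqrt((-185)**2 + (-160)**2)) - 47552/(58 - 1*(-160)) = -5011/(8 - 185 - 185*(-160)*sqrt(34225 + 25600)) - 47552/(58 + 160) = -5011/(8 - 185 - 185*(-160)*sqrt(59825)) - 47552/218 = -5011/(8 - 185 - 185*(-160)*5*sqrt(2393)) - 47552*1/218 = -5011/(8 - 185 + 148000*sqrt(2393)) - 23776/109 = -5011/(-177 + 148000*sqrt(2393)) - 23776/109 = -23776/109 - 5011/(-177 + 148000*sqrt(2393))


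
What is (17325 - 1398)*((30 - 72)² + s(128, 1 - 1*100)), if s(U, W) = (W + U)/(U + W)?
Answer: 28111155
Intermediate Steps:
s(U, W) = 1 (s(U, W) = (U + W)/(U + W) = 1)
(17325 - 1398)*((30 - 72)² + s(128, 1 - 1*100)) = (17325 - 1398)*((30 - 72)² + 1) = 15927*((-42)² + 1) = 15927*(1764 + 1) = 15927*1765 = 28111155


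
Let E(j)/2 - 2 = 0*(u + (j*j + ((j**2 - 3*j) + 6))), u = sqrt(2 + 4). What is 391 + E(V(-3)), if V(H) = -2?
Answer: 395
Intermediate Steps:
u = sqrt(6) ≈ 2.4495
E(j) = 4 (E(j) = 4 + 2*(0*(sqrt(6) + (j*j + ((j**2 - 3*j) + 6)))) = 4 + 2*(0*(sqrt(6) + (j**2 + (6 + j**2 - 3*j)))) = 4 + 2*(0*(sqrt(6) + (6 - 3*j + 2*j**2))) = 4 + 2*(0*(6 + sqrt(6) - 3*j + 2*j**2)) = 4 + 2*0 = 4 + 0 = 4)
391 + E(V(-3)) = 391 + 4 = 395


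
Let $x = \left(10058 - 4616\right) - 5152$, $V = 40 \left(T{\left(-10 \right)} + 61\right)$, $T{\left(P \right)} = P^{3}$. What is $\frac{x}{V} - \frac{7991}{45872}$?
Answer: $- \frac{128461}{706128} \approx -0.18192$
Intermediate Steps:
$V = -37560$ ($V = 40 \left(\left(-10\right)^{3} + 61\right) = 40 \left(-1000 + 61\right) = 40 \left(-939\right) = -37560$)
$x = 290$ ($x = 5442 - 5152 = 290$)
$\frac{x}{V} - \frac{7991}{45872} = \frac{290}{-37560} - \frac{7991}{45872} = 290 \left(- \frac{1}{37560}\right) - \frac{131}{752} = - \frac{29}{3756} - \frac{131}{752} = - \frac{128461}{706128}$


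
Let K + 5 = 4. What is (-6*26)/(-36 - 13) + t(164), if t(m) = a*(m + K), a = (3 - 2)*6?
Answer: 48078/49 ≈ 981.18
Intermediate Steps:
K = -1 (K = -5 + 4 = -1)
a = 6 (a = 1*6 = 6)
t(m) = -6 + 6*m (t(m) = 6*(m - 1) = 6*(-1 + m) = -6 + 6*m)
(-6*26)/(-36 - 13) + t(164) = (-6*26)/(-36 - 13) + (-6 + 6*164) = -156/(-49) + (-6 + 984) = -156*(-1/49) + 978 = 156/49 + 978 = 48078/49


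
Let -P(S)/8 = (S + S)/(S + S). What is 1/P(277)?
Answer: -⅛ ≈ -0.12500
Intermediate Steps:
P(S) = -8 (P(S) = -8*(S + S)/(S + S) = -8*2*S/(2*S) = -8*2*S*1/(2*S) = -8*1 = -8)
1/P(277) = 1/(-8) = -⅛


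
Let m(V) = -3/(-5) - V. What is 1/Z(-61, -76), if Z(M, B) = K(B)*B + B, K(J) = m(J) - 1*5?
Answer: -5/27588 ≈ -0.00018124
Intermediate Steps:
m(V) = ⅗ - V (m(V) = -3*(-⅕) - V = ⅗ - V)
K(J) = -22/5 - J (K(J) = (⅗ - J) - 1*5 = (⅗ - J) - 5 = -22/5 - J)
Z(M, B) = B + B*(-22/5 - B) (Z(M, B) = (-22/5 - B)*B + B = B*(-22/5 - B) + B = B + B*(-22/5 - B))
1/Z(-61, -76) = 1/(-⅕*(-76)*(17 + 5*(-76))) = 1/(-⅕*(-76)*(17 - 380)) = 1/(-⅕*(-76)*(-363)) = 1/(-27588/5) = -5/27588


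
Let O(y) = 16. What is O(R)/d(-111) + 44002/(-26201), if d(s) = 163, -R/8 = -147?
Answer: -964730/610109 ≈ -1.5812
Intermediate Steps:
R = 1176 (R = -8*(-147) = 1176)
O(R)/d(-111) + 44002/(-26201) = 16/163 + 44002/(-26201) = 16*(1/163) + 44002*(-1/26201) = 16/163 - 6286/3743 = -964730/610109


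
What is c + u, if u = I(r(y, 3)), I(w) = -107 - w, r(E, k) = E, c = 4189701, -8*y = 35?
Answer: 33516787/8 ≈ 4.1896e+6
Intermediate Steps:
y = -35/8 (y = -⅛*35 = -35/8 ≈ -4.3750)
u = -821/8 (u = -107 - 1*(-35/8) = -107 + 35/8 = -821/8 ≈ -102.63)
c + u = 4189701 - 821/8 = 33516787/8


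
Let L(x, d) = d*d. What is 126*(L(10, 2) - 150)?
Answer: -18396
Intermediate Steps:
L(x, d) = d²
126*(L(10, 2) - 150) = 126*(2² - 150) = 126*(4 - 150) = 126*(-146) = -18396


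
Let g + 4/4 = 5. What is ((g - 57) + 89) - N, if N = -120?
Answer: 156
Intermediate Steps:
g = 4 (g = -1 + 5 = 4)
((g - 57) + 89) - N = ((4 - 57) + 89) - 1*(-120) = (-53 + 89) + 120 = 36 + 120 = 156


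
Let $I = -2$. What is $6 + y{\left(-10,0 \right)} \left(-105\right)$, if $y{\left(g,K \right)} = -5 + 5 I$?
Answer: $1581$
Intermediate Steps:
$y{\left(g,K \right)} = -15$ ($y{\left(g,K \right)} = -5 + 5 \left(-2\right) = -5 - 10 = -15$)
$6 + y{\left(-10,0 \right)} \left(-105\right) = 6 - -1575 = 6 + 1575 = 1581$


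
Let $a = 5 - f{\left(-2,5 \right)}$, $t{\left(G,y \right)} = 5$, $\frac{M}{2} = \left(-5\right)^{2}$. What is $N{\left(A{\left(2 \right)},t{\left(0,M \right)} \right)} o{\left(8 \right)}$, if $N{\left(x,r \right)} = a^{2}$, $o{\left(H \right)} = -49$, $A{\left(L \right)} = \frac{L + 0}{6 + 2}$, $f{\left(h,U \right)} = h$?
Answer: $-2401$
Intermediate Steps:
$M = 50$ ($M = 2 \left(-5\right)^{2} = 2 \cdot 25 = 50$)
$A{\left(L \right)} = \frac{L}{8}$
$a = 7$ ($a = 5 - -2 = 5 + 2 = 7$)
$N{\left(x,r \right)} = 49$ ($N{\left(x,r \right)} = 7^{2} = 49$)
$N{\left(A{\left(2 \right)},t{\left(0,M \right)} \right)} o{\left(8 \right)} = 49 \left(-49\right) = -2401$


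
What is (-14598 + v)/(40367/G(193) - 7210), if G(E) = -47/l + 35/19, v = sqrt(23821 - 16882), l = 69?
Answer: -22218156/41947517 + 4566*sqrt(771)/41947517 ≈ -0.52664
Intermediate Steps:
v = 3*sqrt(771) (v = sqrt(6939) = 3*sqrt(771) ≈ 83.301)
G(E) = 1522/1311 (G(E) = -47/69 + 35/19 = 1522/1311)
(-14598 + v)/(40367/G(193) - 7210) = (-14598 + 3*sqrt(771))/(40367/(1522/1311) - 7210) = (-14598 + 3*sqrt(771))/(40367*(1311/1522) - 7210) = (-14598 + 3*sqrt(771))/(52921137/1522 - 7210) = (-14598 + 3*sqrt(771))/(41947517/1522) = (-14598 + 3*sqrt(771))*(1522/41947517) = -22218156/41947517 + 4566*sqrt(771)/41947517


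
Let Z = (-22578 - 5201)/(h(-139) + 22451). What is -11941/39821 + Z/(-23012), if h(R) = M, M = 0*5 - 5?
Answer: -6166746922673/20568635683992 ≈ -0.29981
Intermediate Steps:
M = -5 (M = 0 - 5 = -5)
h(R) = -5
Z = -27779/22446 (Z = (-22578 - 5201)/(-5 + 22451) = -27779/22446 ≈ -1.2376)
-11941/39821 + Z/(-23012) = -11941/39821 - 27779/22446/(-23012) = -11941*1/39821 - 27779/22446*(-1/23012) = -11941/39821 + 27779/516527352 = -6166746922673/20568635683992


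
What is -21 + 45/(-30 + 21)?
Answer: -26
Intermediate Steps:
-21 + 45/(-30 + 21) = -21 + 45/(-9) = -21 - 1/9*45 = -21 - 5 = -26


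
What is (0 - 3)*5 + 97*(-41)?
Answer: -3992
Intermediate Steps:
(0 - 3)*5 + 97*(-41) = -3*5 - 3977 = -15 - 3977 = -3992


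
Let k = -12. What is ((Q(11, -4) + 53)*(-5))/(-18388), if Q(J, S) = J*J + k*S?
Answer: 555/9194 ≈ 0.060365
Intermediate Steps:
Q(J, S) = J**2 - 12*S (Q(J, S) = J*J - 12*S = J**2 - 12*S)
((Q(11, -4) + 53)*(-5))/(-18388) = (((11**2 - 12*(-4)) + 53)*(-5))/(-18388) = (((121 + 48) + 53)*(-5))*(-1/18388) = ((169 + 53)*(-5))*(-1/18388) = (222*(-5))*(-1/18388) = -1110*(-1/18388) = 555/9194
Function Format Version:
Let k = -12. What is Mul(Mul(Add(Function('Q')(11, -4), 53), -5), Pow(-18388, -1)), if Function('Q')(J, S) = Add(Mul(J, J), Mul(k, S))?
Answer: Rational(555, 9194) ≈ 0.060365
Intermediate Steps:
Function('Q')(J, S) = Add(Pow(J, 2), Mul(-12, S)) (Function('Q')(J, S) = Add(Mul(J, J), Mul(-12, S)) = Add(Pow(J, 2), Mul(-12, S)))
Mul(Mul(Add(Function('Q')(11, -4), 53), -5), Pow(-18388, -1)) = Mul(Mul(Add(Add(Pow(11, 2), Mul(-12, -4)), 53), -5), Pow(-18388, -1)) = Mul(Mul(Add(Add(121, 48), 53), -5), Rational(-1, 18388)) = Mul(Mul(Add(169, 53), -5), Rational(-1, 18388)) = Mul(Mul(222, -5), Rational(-1, 18388)) = Mul(-1110, Rational(-1, 18388)) = Rational(555, 9194)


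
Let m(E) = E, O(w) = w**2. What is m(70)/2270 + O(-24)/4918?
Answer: 82589/558193 ≈ 0.14796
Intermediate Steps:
m(70)/2270 + O(-24)/4918 = 70/2270 + (-24)**2/4918 = 70*(1/2270) + 576*(1/4918) = 7/227 + 288/2459 = 82589/558193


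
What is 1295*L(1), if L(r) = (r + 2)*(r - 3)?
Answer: -7770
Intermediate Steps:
L(r) = (-3 + r)*(2 + r) (L(r) = (2 + r)*(-3 + r) = (-3 + r)*(2 + r))
1295*L(1) = 1295*(-6 + 1² - 1*1) = 1295*(-6 + 1 - 1) = 1295*(-6) = -7770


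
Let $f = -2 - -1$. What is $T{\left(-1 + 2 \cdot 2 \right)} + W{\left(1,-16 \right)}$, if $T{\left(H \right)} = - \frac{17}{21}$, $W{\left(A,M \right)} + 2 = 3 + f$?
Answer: $- \frac{17}{21} \approx -0.80952$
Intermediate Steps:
$f = -1$ ($f = -2 + 1 = -1$)
$W{\left(A,M \right)} = 0$ ($W{\left(A,M \right)} = -2 + \left(3 - 1\right) = -2 + 2 = 0$)
$T{\left(H \right)} = - \frac{17}{21}$ ($T{\left(H \right)} = \left(-17\right) \frac{1}{21} = - \frac{17}{21}$)
$T{\left(-1 + 2 \cdot 2 \right)} + W{\left(1,-16 \right)} = - \frac{17}{21} + 0 = - \frac{17}{21}$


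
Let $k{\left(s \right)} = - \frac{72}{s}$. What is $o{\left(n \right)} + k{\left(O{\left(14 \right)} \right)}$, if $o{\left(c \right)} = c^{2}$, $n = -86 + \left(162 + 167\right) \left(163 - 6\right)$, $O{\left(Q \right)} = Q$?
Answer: $\frac{18614088387}{7} \approx 2.6592 \cdot 10^{9}$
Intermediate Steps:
$n = 51567$ ($n = -86 + 329 \cdot 157 = -86 + 51653 = 51567$)
$o{\left(n \right)} + k{\left(O{\left(14 \right)} \right)} = 51567^{2} - \frac{72}{14} = 2659155489 - \frac{36}{7} = \frac{18614088387}{7}$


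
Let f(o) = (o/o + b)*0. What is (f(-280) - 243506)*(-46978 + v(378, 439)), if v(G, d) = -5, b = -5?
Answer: 11440642398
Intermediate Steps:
f(o) = 0 (f(o) = (o/o - 5)*0 = (1 - 5)*0 = -4*0 = 0)
(f(-280) - 243506)*(-46978 + v(378, 439)) = (0 - 243506)*(-46978 - 5) = -243506*(-46983) = 11440642398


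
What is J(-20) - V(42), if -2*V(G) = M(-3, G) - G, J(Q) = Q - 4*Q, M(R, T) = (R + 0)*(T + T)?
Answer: -87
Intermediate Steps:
M(R, T) = 2*R*T (M(R, T) = R*(2*T) = 2*R*T)
J(Q) = -3*Q
V(G) = 7*G/2 (V(G) = -(2*(-3)*G - G)/2 = -(-6*G - G)/2 = -(-7)*G/2 = 7*G/2)
J(-20) - V(42) = -3*(-20) - 7*42/2 = 60 - 1*147 = 60 - 147 = -87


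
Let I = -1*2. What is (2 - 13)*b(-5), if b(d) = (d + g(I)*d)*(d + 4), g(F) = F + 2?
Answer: -55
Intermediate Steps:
I = -2
g(F) = 2 + F
b(d) = d*(4 + d) (b(d) = (d + (2 - 2)*d)*(d + 4) = (d + 0*d)*(4 + d) = (d + 0)*(4 + d) = d*(4 + d))
(2 - 13)*b(-5) = (2 - 13)*(-5*(4 - 5)) = -(-55)*(-1) = -11*5 = -55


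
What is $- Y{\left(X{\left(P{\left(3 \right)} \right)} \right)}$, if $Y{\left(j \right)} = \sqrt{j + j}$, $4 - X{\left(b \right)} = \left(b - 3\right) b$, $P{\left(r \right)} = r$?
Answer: $- 2 \sqrt{2} \approx -2.8284$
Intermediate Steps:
$X{\left(b \right)} = 4 - b \left(-3 + b\right)$ ($X{\left(b \right)} = 4 - \left(b - 3\right) b = 4 - \left(-3 + b\right) b = 4 - b \left(-3 + b\right)$)
$Y{\left(j \right)} = \sqrt{2} \sqrt{j}$ ($Y{\left(j \right)} = \sqrt{2 j} = \sqrt{2} \sqrt{j}$)
$- Y{\left(X{\left(P{\left(3 \right)} \right)} \right)} = - \sqrt{2} \sqrt{4 - 3^{2} + 3 \cdot 3} = - \sqrt{2} \sqrt{4 - 9 + 9} = - \sqrt{2} \sqrt{4} = - \sqrt{2} \cdot 2 = - 2 \sqrt{2}$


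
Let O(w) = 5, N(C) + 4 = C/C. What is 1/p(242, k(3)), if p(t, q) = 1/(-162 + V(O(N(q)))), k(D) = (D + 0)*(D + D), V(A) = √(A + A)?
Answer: -162 + √10 ≈ -158.84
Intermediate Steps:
N(C) = -3 (N(C) = -4 + C/C = -4 + 1 = -3)
V(A) = √2*√A (V(A) = √(2*A) = √2*√A)
k(D) = 2*D² (k(D) = D*(2*D) = 2*D²)
p(t, q) = 1/(-162 + √10) (p(t, q) = 1/(-162 + √2*√5) = 1/(-162 + √10))
1/p(242, k(3)) = 1/(-81/13117 - √10/26234)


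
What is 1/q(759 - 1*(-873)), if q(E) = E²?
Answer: 1/2663424 ≈ 3.7546e-7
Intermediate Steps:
1/q(759 - 1*(-873)) = 1/((759 - 1*(-873))²) = 1/((759 + 873)²) = 1/(1632²) = 1/2663424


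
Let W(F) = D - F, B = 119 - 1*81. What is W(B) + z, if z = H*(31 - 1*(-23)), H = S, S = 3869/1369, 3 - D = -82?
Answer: 273269/1369 ≈ 199.61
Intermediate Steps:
D = 85 (D = 3 - 1*(-82) = 3 + 82 = 85)
B = 38 (B = 119 - 81 = 38)
S = 3869/1369 (S = 3869*(1/1369) = 3869/1369 ≈ 2.8261)
H = 3869/1369 ≈ 2.8261
W(F) = 85 - F
z = 208926/1369 (z = 3869*(31 - 1*(-23))/1369 = 3869*(31 + 23)/1369 = (3869/1369)*54 = 208926/1369 ≈ 152.61)
W(B) + z = (85 - 1*38) + 208926/1369 = (85 - 38) + 208926/1369 = 47 + 208926/1369 = 273269/1369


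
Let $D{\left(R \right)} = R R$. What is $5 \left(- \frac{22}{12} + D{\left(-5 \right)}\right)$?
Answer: $\frac{695}{6} \approx 115.83$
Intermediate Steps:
$D{\left(R \right)} = R^{2}$
$5 \left(- \frac{22}{12} + D{\left(-5 \right)}\right) = 5 \left(- \frac{22}{12} + \left(-5\right)^{2}\right) = 5 \left(\left(-22\right) \frac{1}{12} + 25\right) = 5 \left(- \frac{11}{6} + 25\right) = 5 \cdot \frac{139}{6} = \frac{695}{6}$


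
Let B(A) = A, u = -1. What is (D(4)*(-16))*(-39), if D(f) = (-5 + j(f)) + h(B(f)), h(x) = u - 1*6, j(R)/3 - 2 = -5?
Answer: -13104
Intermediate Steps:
j(R) = -9 (j(R) = 6 + 3*(-5) = 6 - 15 = -9)
h(x) = -7 (h(x) = -1 - 1*6 = -1 - 6 = -7)
D(f) = -21 (D(f) = (-5 - 9) - 7 = -14 - 7 = -21)
(D(4)*(-16))*(-39) = -21*(-16)*(-39) = 336*(-39) = -13104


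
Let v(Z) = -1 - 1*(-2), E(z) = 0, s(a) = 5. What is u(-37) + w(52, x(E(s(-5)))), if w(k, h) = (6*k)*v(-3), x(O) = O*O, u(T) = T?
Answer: 275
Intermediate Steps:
x(O) = O²
v(Z) = 1 (v(Z) = -1 + 2 = 1)
w(k, h) = 6*k (w(k, h) = (6*k)*1 = 6*k)
u(-37) + w(52, x(E(s(-5)))) = -37 + 6*52 = -37 + 312 = 275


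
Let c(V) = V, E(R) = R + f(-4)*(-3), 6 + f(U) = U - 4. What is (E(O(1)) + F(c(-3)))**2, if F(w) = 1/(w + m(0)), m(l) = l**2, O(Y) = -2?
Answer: 14161/9 ≈ 1573.4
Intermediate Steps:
f(U) = -10 + U (f(U) = -6 + (U - 4) = -6 + (-4 + U) = -10 + U)
E(R) = 42 + R (E(R) = R + (-10 - 4)*(-3) = R - 14*(-3) = R + 42 = 42 + R)
F(w) = 1/w (F(w) = 1/(w + 0**2) = 1/(w + 0) = 1/w)
(E(O(1)) + F(c(-3)))**2 = ((42 - 2) + 1/(-3))**2 = (40 - 1/3)**2 = (119/3)**2 = 14161/9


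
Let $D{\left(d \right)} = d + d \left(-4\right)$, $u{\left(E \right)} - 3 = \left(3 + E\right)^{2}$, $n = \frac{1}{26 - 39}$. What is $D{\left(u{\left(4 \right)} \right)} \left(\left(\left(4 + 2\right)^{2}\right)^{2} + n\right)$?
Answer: $-202164$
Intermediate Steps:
$n = - \frac{1}{13}$ ($n = \frac{1}{-13} = - \frac{1}{13} \approx -0.076923$)
$u{\left(E \right)} = 3 + \left(3 + E\right)^{2}$
$D{\left(d \right)} = - 3 d$ ($D{\left(d \right)} = d - 4 d = - 3 d$)
$D{\left(u{\left(4 \right)} \right)} \left(\left(\left(4 + 2\right)^{2}\right)^{2} + n\right) = - 3 \left(3 + \left(3 + 4\right)^{2}\right) \left(\left(\left(4 + 2\right)^{2}\right)^{2} - \frac{1}{13}\right) = - 3 \left(3 + 7^{2}\right) \left(\left(6^{2}\right)^{2} - \frac{1}{13}\right) = - 3 \left(3 + 49\right) \left(36^{2} - \frac{1}{13}\right) = \left(-3\right) 52 \left(1296 - \frac{1}{13}\right) = \left(-156\right) \frac{16847}{13} = -202164$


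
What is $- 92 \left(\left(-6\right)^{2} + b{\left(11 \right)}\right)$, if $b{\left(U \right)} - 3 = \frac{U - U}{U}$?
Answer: $-3588$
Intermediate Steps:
$b{\left(U \right)} = 3$ ($b{\left(U \right)} = 3 + \frac{U - U}{U} = 3 + \frac{0}{U} = 3 + 0 = 3$)
$- 92 \left(\left(-6\right)^{2} + b{\left(11 \right)}\right) = - 92 \left(\left(-6\right)^{2} + 3\right) = - 92 \left(36 + 3\right) = \left(-92\right) 39 = -3588$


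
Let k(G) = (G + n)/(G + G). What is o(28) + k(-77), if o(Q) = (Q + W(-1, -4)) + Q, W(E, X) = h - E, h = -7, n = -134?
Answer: 7911/154 ≈ 51.370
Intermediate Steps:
k(G) = (-134 + G)/(2*G) (k(G) = (G - 134)/(G + G) = (-134 + G)/((2*G)) = (-134 + G)*(1/(2*G)) = (-134 + G)/(2*G))
W(E, X) = -7 - E
o(Q) = -6 + 2*Q (o(Q) = (Q + (-7 - 1*(-1))) + Q = (Q + (-7 + 1)) + Q = (Q - 6) + Q = (-6 + Q) + Q = -6 + 2*Q)
o(28) + k(-77) = (-6 + 2*28) + (½)*(-134 - 77)/(-77) = (-6 + 56) + (½)*(-1/77)*(-211) = 50 + 211/154 = 7911/154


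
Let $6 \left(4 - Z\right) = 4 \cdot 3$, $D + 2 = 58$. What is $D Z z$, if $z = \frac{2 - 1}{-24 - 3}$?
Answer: $- \frac{112}{27} \approx -4.1481$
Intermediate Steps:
$D = 56$ ($D = -2 + 58 = 56$)
$z = - \frac{1}{27}$ ($z = 1 \frac{1}{-27} = 1 \left(- \frac{1}{27}\right) = - \frac{1}{27} \approx -0.037037$)
$Z = 2$ ($Z = 4 - \frac{4 \cdot 3}{6} = 4 - 2 = 2$)
$D Z z = 56 \cdot 2 \left(- \frac{1}{27}\right) = 112 \left(- \frac{1}{27}\right) = - \frac{112}{27}$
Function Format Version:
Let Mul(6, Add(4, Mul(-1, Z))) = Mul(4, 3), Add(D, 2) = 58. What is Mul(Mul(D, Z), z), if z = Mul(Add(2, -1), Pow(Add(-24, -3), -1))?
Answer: Rational(-112, 27) ≈ -4.1481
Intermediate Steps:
D = 56 (D = Add(-2, 58) = 56)
z = Rational(-1, 27) (z = Mul(1, Pow(-27, -1)) = Mul(1, Rational(-1, 27)) = Rational(-1, 27) ≈ -0.037037)
Z = 2 (Z = Add(4, Mul(Rational(-1, 6), Mul(4, 3))) = Add(4, Mul(Rational(-1, 6), 12)) = Add(4, -2) = 2)
Mul(Mul(D, Z), z) = Mul(Mul(56, 2), Rational(-1, 27)) = Mul(112, Rational(-1, 27)) = Rational(-112, 27)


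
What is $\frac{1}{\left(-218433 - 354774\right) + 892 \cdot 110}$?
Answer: $- \frac{1}{475087} \approx -2.1049 \cdot 10^{-6}$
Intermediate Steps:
$\frac{1}{\left(-218433 - 354774\right) + 892 \cdot 110} = \frac{1}{-573207 + 98120} = \frac{1}{-475087} = - \frac{1}{475087}$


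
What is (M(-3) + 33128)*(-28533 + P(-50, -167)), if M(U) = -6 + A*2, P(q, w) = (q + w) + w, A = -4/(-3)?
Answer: -957865986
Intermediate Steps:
A = 4/3 (A = -4*(-⅓) = 4/3 ≈ 1.3333)
P(q, w) = q + 2*w
M(U) = -10/3 (M(U) = -6 + (4/3)*2 = -6 + 8/3 = -10/3)
(M(-3) + 33128)*(-28533 + P(-50, -167)) = (-10/3 + 33128)*(-28533 + (-50 + 2*(-167))) = 99374*(-28533 + (-50 - 334))/3 = 99374*(-28533 - 384)/3 = (99374/3)*(-28917) = -957865986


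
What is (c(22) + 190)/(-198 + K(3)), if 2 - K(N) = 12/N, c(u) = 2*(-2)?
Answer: -93/100 ≈ -0.93000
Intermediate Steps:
c(u) = -4
K(N) = 2 - 12/N
(c(22) + 190)/(-198 + K(3)) = (-4 + 190)/(-198 + (2 - 12/3)) = 186/(-198 + (2 - 12*1/3)) = 186/(-198 + (2 - 4)) = 186/(-198 - 2) = 186/(-200) = 186*(-1/200) = -93/100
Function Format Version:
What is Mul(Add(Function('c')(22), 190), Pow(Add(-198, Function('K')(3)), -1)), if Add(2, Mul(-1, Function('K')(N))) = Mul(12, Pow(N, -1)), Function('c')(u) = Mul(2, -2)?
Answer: Rational(-93, 100) ≈ -0.93000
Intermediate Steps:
Function('c')(u) = -4
Function('K')(N) = Add(2, Mul(-12, Pow(N, -1))) (Function('K')(N) = Add(2, Mul(-1, Mul(12, Pow(N, -1)))) = Add(2, Mul(-12, Pow(N, -1))))
Mul(Add(Function('c')(22), 190), Pow(Add(-198, Function('K')(3)), -1)) = Mul(Add(-4, 190), Pow(Add(-198, Add(2, Mul(-12, Pow(3, -1)))), -1)) = Mul(186, Pow(Add(-198, Add(2, Mul(-12, Rational(1, 3)))), -1)) = Mul(186, Pow(Add(-198, Add(2, -4)), -1)) = Mul(186, Pow(Add(-198, -2), -1)) = Mul(186, Pow(-200, -1)) = Mul(186, Rational(-1, 200)) = Rational(-93, 100)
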